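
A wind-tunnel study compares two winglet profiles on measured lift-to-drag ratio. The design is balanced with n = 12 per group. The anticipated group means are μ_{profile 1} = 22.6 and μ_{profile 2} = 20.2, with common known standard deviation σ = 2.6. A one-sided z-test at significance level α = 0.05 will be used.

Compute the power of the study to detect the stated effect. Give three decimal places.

Power ≈ 0.731

Standardized effect: d = |μ_{profile 1} − μ_{profile 2}| / σ = |22.6 − 20.2| / 2.6 = 0.9231
Noncentrality parameter: δ = d·√(n/2) = 0.9231 × √(12/2) = 2.2611
One-sided α = 0.05 → critical value z_{0.05} = 1.645.
Power = Φ(δ − 1.645) = Φ(0.616) = 0.7311.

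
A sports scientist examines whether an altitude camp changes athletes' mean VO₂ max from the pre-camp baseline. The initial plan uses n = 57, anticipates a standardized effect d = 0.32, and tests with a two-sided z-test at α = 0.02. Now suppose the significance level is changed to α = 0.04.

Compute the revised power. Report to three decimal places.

Power ≈ 0.641

δ = d·√n = 0.32 × √57 = 2.4159 (unchanged). New critical value: z_{0.02} = 2.054.
Revised power = Φ(δ − 2.054) + Φ(−δ − 2.054) = Φ(0.362) + Φ(-4.470) = 0.6414 + 0.0000 = 0.6414.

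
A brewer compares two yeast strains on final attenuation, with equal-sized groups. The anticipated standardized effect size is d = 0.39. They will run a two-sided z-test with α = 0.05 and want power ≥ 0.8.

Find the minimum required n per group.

Set Φ(δ − 1.960) = 0.8; then δ − 1.960 = Φ⁻¹(0.8) = 0.842, giving δ = 2.802.
(Ignoring the negligible lower-tail rejection probability gives the usual closed-form inversion.)
δ = d·√(n/2) ⇒ n = 2(δ/d)² = 2 × (2.802 / 0.39)² = 103.21.
Round up to the next whole unit.

n = 104 per group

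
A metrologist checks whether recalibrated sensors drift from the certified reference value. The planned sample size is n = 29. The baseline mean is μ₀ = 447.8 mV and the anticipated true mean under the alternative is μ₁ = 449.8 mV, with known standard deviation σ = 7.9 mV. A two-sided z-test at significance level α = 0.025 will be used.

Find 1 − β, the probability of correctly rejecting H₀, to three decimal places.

Standardized effect: d = |μ₁ − μ₀| / σ = |449.8 − 447.8| / 7.9 = 0.2532
Noncentrality parameter: δ = d·√n = 0.2532 × √29 = 1.3633
Two-sided α = 0.025 → critical value z_{0.0125} = 2.241.
Power = Φ(δ − 2.241) + Φ(−δ − 2.241) = Φ(-0.878) + Φ(-3.605) = 0.1900 + 0.0002 = 0.1901.

Power ≈ 0.190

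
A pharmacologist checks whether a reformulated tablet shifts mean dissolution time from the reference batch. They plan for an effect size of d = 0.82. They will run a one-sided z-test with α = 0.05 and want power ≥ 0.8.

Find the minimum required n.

Set Φ(δ − 1.645) = 0.8; then δ − 1.645 = Φ⁻¹(0.8) = 0.842, giving δ = 2.486.
δ = d·√n ⇒ n = (δ/d)² = (2.486 / 0.82)² = 9.19.
Rounding up, n = 10.

n = 10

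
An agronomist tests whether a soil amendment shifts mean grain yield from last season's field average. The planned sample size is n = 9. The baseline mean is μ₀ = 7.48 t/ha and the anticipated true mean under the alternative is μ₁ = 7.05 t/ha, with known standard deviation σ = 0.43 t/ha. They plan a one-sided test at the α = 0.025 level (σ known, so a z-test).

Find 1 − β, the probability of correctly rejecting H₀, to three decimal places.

Power ≈ 0.851

Standardized effect: d = |μ₁ − μ₀| / σ = |7.05 − 7.48| / 0.43 = 1.0000
Noncentrality parameter: δ = d·√n = 1.0000 × √9 = 3.0000
One-sided α = 0.025 → critical value z_{0.025} = 1.960.
Power = Φ(δ − 1.960) = Φ(1.040) = 0.8508.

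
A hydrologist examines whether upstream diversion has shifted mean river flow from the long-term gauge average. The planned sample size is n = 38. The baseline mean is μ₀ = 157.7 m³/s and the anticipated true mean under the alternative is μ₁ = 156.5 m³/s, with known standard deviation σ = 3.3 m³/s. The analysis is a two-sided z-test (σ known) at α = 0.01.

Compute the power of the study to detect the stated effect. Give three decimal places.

Standardized effect: d = |μ₁ − μ₀| / σ = |156.5 − 157.7| / 3.3 = 0.3636
Noncentrality parameter: δ = d·√n = 0.3636 × √38 = 2.2416
Critical value for a two-sided test at α = 0.01: z_{α/2} = 2.576.
Power = Φ(δ − 2.576) + Φ(−δ − 2.576) = Φ(-0.334) + Φ(-4.817) = 0.3691 + 0.0000 = 0.3691.

Power ≈ 0.369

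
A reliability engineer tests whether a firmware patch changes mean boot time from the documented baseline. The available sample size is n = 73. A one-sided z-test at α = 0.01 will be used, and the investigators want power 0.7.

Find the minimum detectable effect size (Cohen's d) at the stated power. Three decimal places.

d ≈ 0.334

Need Φ(δ − 2.326) = 0.7, so δ = 2.326 + 0.524 = 2.851.
δ = d·√n ⇒ d = δ/√n = 2.851/√73 = 0.3337.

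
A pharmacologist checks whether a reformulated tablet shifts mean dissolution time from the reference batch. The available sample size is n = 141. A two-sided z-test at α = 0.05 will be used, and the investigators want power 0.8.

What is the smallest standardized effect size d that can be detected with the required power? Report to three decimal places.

Need Φ(δ − 1.960) = 0.8, so δ = 1.960 + 0.842 = 2.802.
(The second rejection-region term Φ(−δ − z_{α/2}) is negligible and dropped.)
δ = d·√n ⇒ d = δ/√n = 2.802/√141 = 0.2359.

d ≈ 0.236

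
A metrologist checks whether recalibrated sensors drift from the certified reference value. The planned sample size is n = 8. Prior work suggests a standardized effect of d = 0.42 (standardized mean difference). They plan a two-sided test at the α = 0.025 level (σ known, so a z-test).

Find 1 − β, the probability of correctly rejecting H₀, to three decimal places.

Power ≈ 0.146

Noncentrality parameter: δ = d·√n = 0.42 × √8 = 1.1879
Two-sided α = 0.025 → critical value z_{0.0125} = 2.241.
Power = Φ(δ − 2.241) + Φ(−δ − 2.241) = Φ(-1.053) + Φ(-3.429) = 0.1461 + 0.0003 = 0.1464.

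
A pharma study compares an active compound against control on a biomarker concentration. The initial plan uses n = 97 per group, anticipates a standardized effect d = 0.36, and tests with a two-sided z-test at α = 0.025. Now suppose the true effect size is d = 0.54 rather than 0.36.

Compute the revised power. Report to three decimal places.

Power ≈ 0.936

With d = 0.54: δ = d·√(n/2) = 0.54 × √(97/2) = 3.7607. Critical value z_{0.0125} = 2.241.
Revised power = Φ(δ − 2.241) + Φ(−δ − 2.241) = Φ(1.519) + Φ(-6.002) = 0.9357 + 0.0000 = 0.9357.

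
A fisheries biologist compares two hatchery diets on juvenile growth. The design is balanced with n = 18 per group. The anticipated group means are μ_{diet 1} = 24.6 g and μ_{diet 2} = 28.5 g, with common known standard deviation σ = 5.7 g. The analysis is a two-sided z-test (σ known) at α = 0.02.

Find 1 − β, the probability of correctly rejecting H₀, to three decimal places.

Standardized effect: d = |μ_{diet 1} − μ_{diet 2}| / σ = |24.6 − 28.5| / 5.7 = 0.6842
Noncentrality parameter: δ = d·√(n/2) = 0.6842 × √(18/2) = 2.0526
Two-sided α = 0.02 → critical value z_{0.01} = 2.326.
Power = Φ(δ − 2.326) + Φ(−δ − 2.326) = Φ(-0.274) + Φ(-4.379) = 0.3922 + 0.0000 = 0.3922.

Power ≈ 0.392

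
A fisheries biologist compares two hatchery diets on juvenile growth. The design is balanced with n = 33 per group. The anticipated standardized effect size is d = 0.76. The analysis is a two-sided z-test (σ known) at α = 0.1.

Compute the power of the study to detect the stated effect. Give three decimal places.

Noncentrality parameter: δ = d·√(n/2) = 0.76 × √(33/2) = 3.0871
Two-sided α = 0.1 → critical value z_{0.05} = 1.645.
Power = Φ(δ − 1.645) + Φ(−δ − 1.645) = Φ(1.442) + Φ(-4.732) = 0.9254 + 0.0000 = 0.9254.

Power ≈ 0.925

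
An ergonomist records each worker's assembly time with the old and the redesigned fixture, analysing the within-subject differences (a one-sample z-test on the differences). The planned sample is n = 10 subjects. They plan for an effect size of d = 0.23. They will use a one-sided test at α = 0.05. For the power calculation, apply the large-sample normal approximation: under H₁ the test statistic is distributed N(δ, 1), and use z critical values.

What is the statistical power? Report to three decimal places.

Noncentrality parameter: δ = d·√n = 0.23 × √10 = 0.7273
Critical value for a one-sided test at α = 0.05: z_α = 1.645.
Power = Φ(δ − 1.645) = Φ(-0.918) = 0.1794.

Power ≈ 0.179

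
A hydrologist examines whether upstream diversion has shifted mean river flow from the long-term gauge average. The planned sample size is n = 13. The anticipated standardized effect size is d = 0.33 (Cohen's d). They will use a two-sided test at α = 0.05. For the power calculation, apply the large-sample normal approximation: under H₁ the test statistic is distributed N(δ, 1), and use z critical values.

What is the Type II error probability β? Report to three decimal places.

β ≈ 0.779

Noncentrality parameter: δ = d·√n = 0.33 × √13 = 1.1898
Two-sided α = 0.05 → critical value z_{0.025} = 1.960.
Power = Φ(δ − 1.960) + Φ(−δ − 1.960) = Φ(-0.770) + Φ(-3.150) = 0.2206 + 0.0008 = 0.2214.
Type II error: β = 1 − power = 1 − 0.2214 = 0.7786.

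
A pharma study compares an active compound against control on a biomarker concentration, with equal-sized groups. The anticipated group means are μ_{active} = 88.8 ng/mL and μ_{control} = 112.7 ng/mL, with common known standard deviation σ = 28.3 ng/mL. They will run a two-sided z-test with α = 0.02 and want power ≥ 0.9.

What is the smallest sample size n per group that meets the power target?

Standardized effect: d = |μ_{active} − μ_{control}| / σ = |88.8 − 112.7| / 28.3 = 0.8445
Set Φ(δ − 2.326) = 0.9; then δ − 2.326 = Φ⁻¹(0.9) = 1.282, giving δ = 3.608.
(The Φ(−δ − z_{α/2}) term is vanishingly small for δ > 0 and is dropped in the standard sample-size formula.)
δ = d·√(n/2) ⇒ n = 2(δ/d)² = 2 × (3.608 / 0.8445)² = 36.50.
Round up to the next whole unit.

n = 37 per group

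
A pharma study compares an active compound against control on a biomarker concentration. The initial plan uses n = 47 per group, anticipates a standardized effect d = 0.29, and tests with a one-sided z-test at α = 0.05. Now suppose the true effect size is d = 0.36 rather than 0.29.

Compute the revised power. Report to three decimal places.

Power ≈ 0.540

With d = 0.36: δ = d·√(n/2) = 0.36 × √(47/2) = 1.7452. Critical value z_{0.05} = 1.645.
Revised power = P(Z > 1.645 − δ) = Φ(0.100) = 0.5400.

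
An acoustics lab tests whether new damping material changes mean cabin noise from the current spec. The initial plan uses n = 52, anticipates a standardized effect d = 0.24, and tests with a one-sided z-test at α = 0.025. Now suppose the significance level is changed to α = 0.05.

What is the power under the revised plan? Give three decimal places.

Power ≈ 0.534

δ = d·√n = 0.24 × √52 = 1.7307 (unchanged). New critical value: z_{0.05} = 1.645.
Revised power = P(Z > 1.645 − δ) = Φ(0.086) = 0.5342.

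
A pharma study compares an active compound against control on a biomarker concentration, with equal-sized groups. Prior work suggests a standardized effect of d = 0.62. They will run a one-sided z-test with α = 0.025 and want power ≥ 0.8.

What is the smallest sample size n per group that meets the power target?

For power 0.8 need Φ(δ − z_{0.025}) = 0.8, so δ = z_{0.025} + z_{0.20} = 1.960 + 0.842 = 2.802.
δ = d·√(n/2) ⇒ n = 2(δ/d)² = 2 × (2.802 / 0.62)² = 40.84.
Rounding up, n = 41 per group.

n = 41 per group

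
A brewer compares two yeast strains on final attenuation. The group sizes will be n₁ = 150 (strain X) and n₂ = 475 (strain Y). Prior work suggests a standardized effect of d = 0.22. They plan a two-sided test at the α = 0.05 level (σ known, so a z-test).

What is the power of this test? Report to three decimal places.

Noncentrality parameter: δ = d / √(1/n₁ + 1/n₂) = 0.22 / √(1/150 + 1/475) = 2.3490
Two-sided α = 0.05 → critical value z_{0.025} = 1.960.
Power = Φ(δ − 1.960) + Φ(−δ − 1.960) = Φ(0.389) + Φ(-4.309) = 0.6514 + 0.0000 = 0.6514.

Power ≈ 0.651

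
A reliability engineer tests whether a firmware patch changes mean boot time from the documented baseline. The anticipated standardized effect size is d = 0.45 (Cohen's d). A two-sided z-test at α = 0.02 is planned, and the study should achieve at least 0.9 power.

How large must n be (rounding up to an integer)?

Set Φ(δ − 2.326) = 0.9; then δ − 2.326 = Φ⁻¹(0.9) = 1.282, giving δ = 3.608.
(Ignoring the negligible lower-tail rejection probability gives the usual closed-form inversion.)
δ = d·√n ⇒ n = (δ/d)² = (3.608 / 0.45)² = 64.28.
Rounding up, n = 65.

n = 65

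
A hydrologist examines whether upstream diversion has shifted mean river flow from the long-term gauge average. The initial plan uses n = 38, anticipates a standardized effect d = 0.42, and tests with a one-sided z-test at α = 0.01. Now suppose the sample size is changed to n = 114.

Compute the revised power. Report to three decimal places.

With n = 114: δ = d·√n = 0.42 × √114 = 4.4844. Critical value z_{0.01} = 2.326.
Revised power = P(Z > 2.326 − δ) = Φ(2.158) = 0.9845.

Power ≈ 0.985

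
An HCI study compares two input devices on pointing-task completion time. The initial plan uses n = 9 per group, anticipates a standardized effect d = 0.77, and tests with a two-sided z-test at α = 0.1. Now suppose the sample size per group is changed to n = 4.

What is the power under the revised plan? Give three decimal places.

Power ≈ 0.292

With n = 4 per group: δ = d·√(n/2) = 0.77 × √(4/2) = 1.0889. Critical value z_{0.05} = 1.645.
Revised power = Φ(δ − 1.645) + Φ(−δ − 1.645) = Φ(-0.556) + Φ(-2.734) = 0.2891 + 0.0031 = 0.2923.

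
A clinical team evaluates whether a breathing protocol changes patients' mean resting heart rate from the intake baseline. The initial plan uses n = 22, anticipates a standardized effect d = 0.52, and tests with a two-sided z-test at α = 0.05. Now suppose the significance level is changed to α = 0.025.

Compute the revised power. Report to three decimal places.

δ = d·√n = 0.52 × √22 = 2.4390 (unchanged). New critical value: z_{0.0125} = 2.241.
Revised power = Φ(δ − 2.241) + Φ(−δ − 2.241) = Φ(0.198) + Φ(-4.680) = 0.5783 + 0.0000 = 0.5783.

Power ≈ 0.578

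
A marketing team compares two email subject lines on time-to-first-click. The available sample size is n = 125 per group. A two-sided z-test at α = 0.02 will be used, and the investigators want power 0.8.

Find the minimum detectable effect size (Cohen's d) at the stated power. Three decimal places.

d ≈ 0.401

Need Φ(δ − 2.326) = 0.8, so δ = 2.326 + 0.842 = 3.168.
(The second rejection-region term Φ(−δ − z_{α/2}) is negligible and dropped.)
δ = d·√(n/2) ⇒ d = δ/√(n/2) = 3.168/√(125/2) = 0.4007.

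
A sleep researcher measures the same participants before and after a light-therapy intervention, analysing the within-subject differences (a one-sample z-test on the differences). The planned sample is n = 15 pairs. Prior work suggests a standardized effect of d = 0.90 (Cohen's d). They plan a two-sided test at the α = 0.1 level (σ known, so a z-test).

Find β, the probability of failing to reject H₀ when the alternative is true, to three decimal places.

Noncentrality parameter: δ = d·√n = 0.90 × √15 = 3.4857
Two-sided α = 0.1 → critical value z_{0.05} = 1.645.
Power = Φ(δ − 1.645) + Φ(−δ − 1.645) = Φ(1.841) + Φ(-5.131) = 0.9672 + 0.0000 = 0.9672.
Type II error: β = 1 − power = 1 − 0.9672 = 0.0328.

β ≈ 0.033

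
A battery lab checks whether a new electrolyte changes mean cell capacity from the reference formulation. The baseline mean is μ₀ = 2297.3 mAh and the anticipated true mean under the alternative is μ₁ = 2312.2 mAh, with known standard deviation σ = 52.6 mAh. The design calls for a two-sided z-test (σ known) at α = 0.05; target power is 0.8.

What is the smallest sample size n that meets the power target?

Standardized effect: d = |μ₁ − μ₀| / σ = |2312.2 − 2297.3| / 52.6 = 0.2833
Set Φ(δ − 1.960) = 0.8; then δ − 1.960 = Φ⁻¹(0.8) = 0.842, giving δ = 2.802.
(Ignoring the negligible lower-tail rejection probability gives the usual closed-form inversion.)
δ = d·√n ⇒ n = (δ/d)² = (2.802 / 0.2833)² = 97.82.
Rounding up, n = 98.

n = 98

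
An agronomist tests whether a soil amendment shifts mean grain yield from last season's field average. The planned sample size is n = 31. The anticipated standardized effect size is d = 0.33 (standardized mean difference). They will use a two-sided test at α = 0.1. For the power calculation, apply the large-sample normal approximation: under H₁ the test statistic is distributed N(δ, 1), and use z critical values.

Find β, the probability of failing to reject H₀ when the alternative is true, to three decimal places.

Noncentrality parameter: δ = d·√n = 0.33 × √31 = 1.8374
Critical value for a two-sided test at α = 0.1: z_{α/2} = 1.645.
Power = Φ(δ − 1.645) + Φ(−δ − 1.645) = Φ(0.193) + Φ(-3.482) = 0.5763 + 0.0002 = 0.5766.
Type II error: β = 1 − power = 1 − 0.5766 = 0.4234.

β ≈ 0.423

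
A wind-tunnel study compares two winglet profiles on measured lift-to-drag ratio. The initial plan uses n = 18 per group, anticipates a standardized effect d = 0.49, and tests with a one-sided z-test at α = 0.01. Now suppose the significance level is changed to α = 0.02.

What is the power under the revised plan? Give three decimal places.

δ = d·√(n/2) = 0.49 × √(18/2) = 1.4700 (unchanged). New critical value: z_{0.02} = 2.054.
Revised power = P(Z > 2.054 − δ) = Φ(-0.584) = 0.2797.

Power ≈ 0.280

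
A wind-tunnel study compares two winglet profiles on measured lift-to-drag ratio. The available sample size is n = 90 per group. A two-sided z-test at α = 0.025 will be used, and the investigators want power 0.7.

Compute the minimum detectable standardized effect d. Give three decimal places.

Need Φ(δ − 2.241) = 0.7, so δ = 2.241 + 0.524 = 2.766.
(Lower-tail contribution to power is negligible for δ > 0.)
δ = d·√(n/2) ⇒ d = δ/√(n/2) = 2.766/√(90/2) = 0.4123.

d ≈ 0.412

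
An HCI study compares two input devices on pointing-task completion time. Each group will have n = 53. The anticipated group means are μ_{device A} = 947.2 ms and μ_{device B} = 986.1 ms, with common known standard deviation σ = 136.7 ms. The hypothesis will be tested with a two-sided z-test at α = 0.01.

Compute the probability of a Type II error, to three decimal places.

Standardized effect: d = |μ_{device A} − μ_{device B}| / σ = |947.2 − 986.1| / 136.7 = 0.2846
Noncentrality parameter: λ = d·√(n/2) = 0.2846 × √(53/2) = 1.4649
Critical value for a two-sided test at α = 0.01: z_{α/2} = 2.576.
Power = Φ(λ − 2.576) + Φ(−λ − 2.576) = Φ(-1.111) + Φ(-4.041) = 0.1333 + 0.0000 = 0.1333.
Type II error: β = 1 − power = 1 − 0.1333 = 0.8667.

β ≈ 0.867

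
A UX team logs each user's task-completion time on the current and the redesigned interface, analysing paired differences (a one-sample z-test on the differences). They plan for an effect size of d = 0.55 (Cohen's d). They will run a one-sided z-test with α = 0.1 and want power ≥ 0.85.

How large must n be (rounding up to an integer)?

n = 18

For power 0.85 need Φ(δ − z_{0.1}) = 0.85, so δ = z_{0.1} + z_{0.15} = 1.282 + 1.036 = 2.318.
δ = d·√n ⇒ n = (δ/d)² = (2.318 / 0.55)² = 17.76.
Round up to the next whole unit.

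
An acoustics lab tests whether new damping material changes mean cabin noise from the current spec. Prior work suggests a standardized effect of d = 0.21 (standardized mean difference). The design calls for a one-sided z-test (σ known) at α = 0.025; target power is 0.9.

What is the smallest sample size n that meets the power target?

n = 239

For power 0.9 need Φ(δ − z_{0.025}) = 0.9, so δ = z_{0.025} + z_{0.10} = 1.960 + 1.282 = 3.242.
δ = d·√n ⇒ n = (δ/d)² = (3.242 / 0.21)² = 238.26.
Rounding up, n = 239.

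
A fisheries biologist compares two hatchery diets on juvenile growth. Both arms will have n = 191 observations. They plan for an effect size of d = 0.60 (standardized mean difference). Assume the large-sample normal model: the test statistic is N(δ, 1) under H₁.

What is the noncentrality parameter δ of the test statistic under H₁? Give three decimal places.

δ ≈ 5.863

δ = d·√(n/2) = 0.60 × √(191/2) = 5.8634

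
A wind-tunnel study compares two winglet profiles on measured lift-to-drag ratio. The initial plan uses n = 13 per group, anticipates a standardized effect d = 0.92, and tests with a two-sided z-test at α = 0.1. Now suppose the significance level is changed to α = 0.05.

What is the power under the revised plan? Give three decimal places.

δ = d·√(n/2) = 0.92 × √(13/2) = 2.3455 (unchanged). New critical value: z_{0.025} = 1.960.
Revised power = Φ(δ − 1.960) + Φ(−δ − 1.960) = Φ(0.386) + Φ(-4.306) = 0.6501 + 0.0000 = 0.6501.

Power ≈ 0.650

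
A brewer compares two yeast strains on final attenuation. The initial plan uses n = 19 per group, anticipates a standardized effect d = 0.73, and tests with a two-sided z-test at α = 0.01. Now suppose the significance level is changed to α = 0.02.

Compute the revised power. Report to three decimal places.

Power ≈ 0.470

δ = d·√(n/2) = 0.73 × √(19/2) = 2.2500 (unchanged). New critical value: z_{0.01} = 2.326.
Revised power = Φ(δ − 2.326) + Φ(−δ − 2.326) = Φ(-0.076) + Φ(-4.576) = 0.4696 + 0.0000 = 0.4696.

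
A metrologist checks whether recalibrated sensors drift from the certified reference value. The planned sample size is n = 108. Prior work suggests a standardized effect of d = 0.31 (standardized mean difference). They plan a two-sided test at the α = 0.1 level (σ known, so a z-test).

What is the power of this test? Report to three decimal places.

Power ≈ 0.943

Noncentrality parameter: δ = d·√n = 0.31 × √108 = 3.2216
Two-sided α = 0.1 → critical value z_{0.05} = 1.645.
Power = Φ(δ − 1.645) + Φ(−δ − 1.645) = Φ(1.577) + Φ(-4.866) = 0.9426 + 0.0000 = 0.9426.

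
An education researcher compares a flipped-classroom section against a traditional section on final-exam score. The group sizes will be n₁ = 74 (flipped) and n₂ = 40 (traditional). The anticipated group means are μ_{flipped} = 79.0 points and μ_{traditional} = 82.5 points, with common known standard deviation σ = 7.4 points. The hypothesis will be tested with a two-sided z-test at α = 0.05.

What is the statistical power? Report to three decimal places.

Standardized effect: d = |μ_{flipped} − μ_{traditional}| / σ = |79.0 − 82.5| / 7.4 = 0.4730
Noncentrality parameter: δ = d / √(1/n₁ + 1/n₂) = 0.4730 / √(1/74 + 1/40) = 2.4101
Critical value for a two-sided test at α = 0.05: z_{α/2} = 1.960.
Power = Φ(δ − 1.960) + Φ(−δ − 1.960) = Φ(0.450) + Φ(-4.370) = 0.6737 + 0.0000 = 0.6737.

Power ≈ 0.674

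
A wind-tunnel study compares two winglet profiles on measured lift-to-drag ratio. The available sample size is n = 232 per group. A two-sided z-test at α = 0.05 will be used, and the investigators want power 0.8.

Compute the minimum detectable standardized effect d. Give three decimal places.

Required noncentrality: δ = z_{0.025} + z_{0.20} = 1.960 + 0.842 = 2.802.
(Lower-tail contribution to power is negligible for δ > 0.)
δ = d·√(n/2) ⇒ d = δ/√(n/2) = 2.802/√(232/2) = 0.2601.

d ≈ 0.260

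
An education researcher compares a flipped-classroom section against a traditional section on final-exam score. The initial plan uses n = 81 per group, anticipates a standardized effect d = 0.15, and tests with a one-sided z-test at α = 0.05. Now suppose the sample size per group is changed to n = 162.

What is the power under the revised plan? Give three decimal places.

With n = 162 per group: δ = d·√(n/2) = 0.15 × √(162/2) = 1.3500. Critical value z_{0.05} = 1.645.
Revised power = P(Z > 1.645 − δ) = Φ(-0.295) = 0.3841.

Power ≈ 0.384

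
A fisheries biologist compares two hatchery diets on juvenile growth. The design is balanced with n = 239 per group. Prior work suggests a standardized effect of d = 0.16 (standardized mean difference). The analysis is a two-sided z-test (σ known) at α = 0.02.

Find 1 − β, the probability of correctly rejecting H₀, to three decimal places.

Noncentrality parameter: δ = d·√(n/2) = 0.16 × √(239/2) = 1.7491
Two-sided α = 0.02 → critical value z_{0.01} = 2.326.
Power = Φ(δ − 2.326) + Φ(−δ − 2.326) = Φ(-0.577) + Φ(-4.075) = 0.2819 + 0.0000 = 0.2819.

Power ≈ 0.282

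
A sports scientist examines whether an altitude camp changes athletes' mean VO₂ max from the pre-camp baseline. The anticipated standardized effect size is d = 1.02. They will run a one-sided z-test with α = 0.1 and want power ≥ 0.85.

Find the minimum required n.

For power 0.85 need Φ(δ − z_{0.1}) = 0.85, so δ = z_{0.1} + z_{0.15} = 1.282 + 1.036 = 2.318.
δ = d·√n ⇒ n = (δ/d)² = (2.318 / 1.02)² = 5.16.
Round up to the next whole unit.

n = 6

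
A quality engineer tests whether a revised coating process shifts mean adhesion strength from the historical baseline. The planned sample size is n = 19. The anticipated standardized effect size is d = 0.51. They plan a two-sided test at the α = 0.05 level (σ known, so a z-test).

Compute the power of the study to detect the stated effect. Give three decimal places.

Power ≈ 0.604

Noncentrality parameter: δ = d·√n = 0.51 × √19 = 2.2230
Critical value for a two-sided test at α = 0.05: z_{α/2} = 1.960.
Power = Φ(δ − 1.960) + Φ(−δ − 1.960) = Φ(0.263) + Φ(-4.183) = 0.6038 + 0.0000 = 0.6038.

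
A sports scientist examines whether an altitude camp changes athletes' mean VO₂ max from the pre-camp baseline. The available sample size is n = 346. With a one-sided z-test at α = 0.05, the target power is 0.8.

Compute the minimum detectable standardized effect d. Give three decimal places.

Required noncentrality: δ = z_{0.05} + z_{0.20} = 1.645 + 0.842 = 2.486.
δ = d·√n ⇒ d = δ/√n = 2.486/√346 = 0.1337.

d ≈ 0.134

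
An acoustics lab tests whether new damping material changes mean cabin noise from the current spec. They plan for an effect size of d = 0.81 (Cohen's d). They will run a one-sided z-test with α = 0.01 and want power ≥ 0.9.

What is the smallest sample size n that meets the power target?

Set Φ(δ − 2.326) = 0.9; then δ − 2.326 = Φ⁻¹(0.9) = 1.282, giving δ = 3.608.
δ = d·√n ⇒ n = (δ/d)² = (3.608 / 0.81)² = 19.84.
Rounding up, n = 20.

n = 20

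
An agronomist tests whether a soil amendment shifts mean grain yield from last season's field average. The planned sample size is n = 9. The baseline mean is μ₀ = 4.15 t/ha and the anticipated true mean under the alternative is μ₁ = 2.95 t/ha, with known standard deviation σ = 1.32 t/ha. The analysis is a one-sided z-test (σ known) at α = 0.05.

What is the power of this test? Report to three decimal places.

Standardized effect: d = |μ₁ − μ₀| / σ = |2.95 − 4.15| / 1.32 = 0.9091
Noncentrality parameter: δ = d·√n = 0.9091 × √9 = 2.7273
One-sided α = 0.05 → critical value z_{0.05} = 1.645.
Power = P(Z > 1.645 − δ) = Φ(1.082) = 0.8605.

Power ≈ 0.860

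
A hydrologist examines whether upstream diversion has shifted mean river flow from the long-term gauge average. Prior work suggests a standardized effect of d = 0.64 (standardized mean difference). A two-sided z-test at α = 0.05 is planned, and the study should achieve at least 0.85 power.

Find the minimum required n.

n = 22

For power 0.85 need Φ(δ − z_{0.025}) = 0.85, so δ = z_{0.025} + z_{0.15} = 1.960 + 1.036 = 2.996.
(For δ > 0 the lower-tail rejection region contributes negligibly to power, so the one-term inversion is standard.)
δ = d·√n ⇒ n = (δ/d)² = (2.996 / 0.64)² = 21.92.
Rounding up, n = 22.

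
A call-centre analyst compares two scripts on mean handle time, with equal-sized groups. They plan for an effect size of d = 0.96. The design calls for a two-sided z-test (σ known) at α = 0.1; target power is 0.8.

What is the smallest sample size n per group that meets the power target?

n = 14 per group

For power 0.8 need Φ(δ − z_{0.05}) = 0.8, so δ = z_{0.05} + z_{0.20} = 1.645 + 0.842 = 2.486.
(The Φ(−δ − z_{α/2}) term is vanishingly small for δ > 0 and is dropped in the standard sample-size formula.)
δ = d·√(n/2) ⇒ n = 2(δ/d)² = 2 × (2.486 / 0.96)² = 13.42.
Round up to the next whole unit.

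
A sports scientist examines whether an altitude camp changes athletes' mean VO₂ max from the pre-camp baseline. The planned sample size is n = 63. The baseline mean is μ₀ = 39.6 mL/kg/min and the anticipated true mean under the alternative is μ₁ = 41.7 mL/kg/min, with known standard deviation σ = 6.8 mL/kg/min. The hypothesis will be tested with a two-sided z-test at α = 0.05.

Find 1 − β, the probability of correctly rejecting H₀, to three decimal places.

Standardized effect: d = |μ₁ − μ₀| / σ = |41.7 − 39.6| / 6.8 = 0.3088
Noncentrality parameter: δ = d·√n = 0.3088 × √63 = 2.4512
Two-sided α = 0.05 → critical value z_{0.025} = 1.960.
Power = Φ(δ − 1.960) + Φ(−δ − 1.960) = Φ(0.491) + Φ(-4.411) = 0.6884 + 0.0000 = 0.6884.

Power ≈ 0.688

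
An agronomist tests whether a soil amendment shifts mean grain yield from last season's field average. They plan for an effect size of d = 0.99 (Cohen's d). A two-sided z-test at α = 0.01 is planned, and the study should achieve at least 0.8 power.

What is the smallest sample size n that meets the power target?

For power 0.8 need Φ(δ − z_{0.005}) = 0.8, so δ = z_{0.005} + z_{0.20} = 2.576 + 0.842 = 3.417.
(The Φ(−δ − z_{α/2}) term is vanishingly small for δ > 0 and is dropped in the standard sample-size formula.)
δ = d·√n ⇒ n = (δ/d)² = (3.417 / 0.99)² = 11.92.
Round up to the next whole unit.

n = 12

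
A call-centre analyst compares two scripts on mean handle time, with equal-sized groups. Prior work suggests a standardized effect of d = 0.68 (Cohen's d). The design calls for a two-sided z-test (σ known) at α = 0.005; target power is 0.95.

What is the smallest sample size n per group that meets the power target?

For power 0.95 need Φ(δ − z_{0.0025}) = 0.95, so δ = z_{0.0025} + z_{0.05} = 2.807 + 1.645 = 4.452.
(Ignoring the negligible lower-tail rejection probability gives the usual closed-form inversion.)
δ = d·√(n/2) ⇒ n = 2(δ/d)² = 2 × (4.452 / 0.68)² = 85.72.
Round up to the next whole unit.

n = 86 per group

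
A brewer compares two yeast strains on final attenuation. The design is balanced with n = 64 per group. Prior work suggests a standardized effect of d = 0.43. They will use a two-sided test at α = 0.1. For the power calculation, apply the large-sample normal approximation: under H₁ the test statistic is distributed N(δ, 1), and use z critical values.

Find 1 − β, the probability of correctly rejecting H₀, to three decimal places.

Noncentrality parameter: δ = d·√(n/2) = 0.43 × √(64/2) = 2.4324
Two-sided α = 0.1 → critical value z_{0.05} = 1.645.
Power = Φ(δ − 1.645) + Φ(−δ − 1.645) = Φ(0.788) + Φ(-4.077) = 0.7845 + 0.0000 = 0.7846.

Power ≈ 0.785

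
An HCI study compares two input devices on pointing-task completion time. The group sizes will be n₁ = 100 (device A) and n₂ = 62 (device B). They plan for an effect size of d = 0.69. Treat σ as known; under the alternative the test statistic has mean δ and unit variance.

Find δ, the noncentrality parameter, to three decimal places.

δ = d / √(1/n₁ + 1/n₂) = 0.69 / √(1/100 + 1/62) = 4.2686

δ ≈ 4.269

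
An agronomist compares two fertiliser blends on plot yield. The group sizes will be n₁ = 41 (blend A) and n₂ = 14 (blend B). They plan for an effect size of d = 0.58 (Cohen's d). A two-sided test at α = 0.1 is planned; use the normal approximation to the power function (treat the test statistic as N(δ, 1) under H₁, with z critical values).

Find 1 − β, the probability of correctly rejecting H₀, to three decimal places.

Power ≈ 0.591

Noncentrality parameter: δ = d / √(1/n₁ + 1/n₂) = 0.58 / √(1/41 + 1/14) = 1.8737
Two-sided α = 0.1 → critical value z_{0.05} = 1.645.
Power = Φ(δ − 1.645) + Φ(−δ − 1.645) = Φ(0.229) + Φ(-3.519) = 0.5905 + 0.0002 = 0.5907.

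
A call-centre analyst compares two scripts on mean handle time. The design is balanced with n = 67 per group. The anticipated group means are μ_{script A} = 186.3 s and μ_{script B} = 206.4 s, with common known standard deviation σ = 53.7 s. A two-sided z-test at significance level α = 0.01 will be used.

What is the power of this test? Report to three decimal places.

Standardized effect: d = |μ_{script A} − μ_{script B}| / σ = |186.3 − 206.4| / 53.7 = 0.3743
Noncentrality parameter: δ = d·√(n/2) = 0.3743 × √(67/2) = 2.1664
Critical value for a two-sided test at α = 0.01: z_{α/2} = 2.576.
Power = Φ(δ − 2.576) + Φ(−δ − 2.576) = Φ(-0.409) + Φ(-4.742) = 0.3411 + 0.0000 = 0.3411.

Power ≈ 0.341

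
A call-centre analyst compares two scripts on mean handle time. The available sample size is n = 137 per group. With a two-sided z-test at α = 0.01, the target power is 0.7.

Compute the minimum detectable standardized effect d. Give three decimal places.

Need Φ(δ − 2.576) = 0.7, so δ = 2.576 + 0.524 = 3.100.
(Lower-tail contribution to power is negligible for δ > 0.)
δ = d·√(n/2) ⇒ d = δ/√(n/2) = 3.100/√(137/2) = 0.3746.

d ≈ 0.375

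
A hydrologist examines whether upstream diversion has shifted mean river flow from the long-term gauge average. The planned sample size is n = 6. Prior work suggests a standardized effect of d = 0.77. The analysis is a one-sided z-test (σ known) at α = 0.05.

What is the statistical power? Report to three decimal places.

Power ≈ 0.595

Noncentrality parameter: δ = d·√n = 0.77 × √6 = 1.8861
One-sided α = 0.05 → critical value z_{0.05} = 1.645.
Power = Φ(δ − 1.645) = Φ(0.241) = 0.5953.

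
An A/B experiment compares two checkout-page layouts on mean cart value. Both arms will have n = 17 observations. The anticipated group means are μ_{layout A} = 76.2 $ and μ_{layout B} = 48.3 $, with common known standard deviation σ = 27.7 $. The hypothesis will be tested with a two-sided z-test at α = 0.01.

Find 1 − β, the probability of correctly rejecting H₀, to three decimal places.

Standardized effect: d = |μ_{layout A} − μ_{layout B}| / σ = |76.2 − 48.3| / 27.7 = 1.0072
Noncentrality parameter: δ = d·√(n/2) = 1.0072 × √(17/2) = 2.9365
Critical value for a two-sided test at α = 0.01: z_{α/2} = 2.576.
Power = Φ(δ − 2.576) + Φ(−δ − 2.576) = Φ(0.361) + Φ(-5.512) = 0.6408 + 0.0000 = 0.6408.

Power ≈ 0.641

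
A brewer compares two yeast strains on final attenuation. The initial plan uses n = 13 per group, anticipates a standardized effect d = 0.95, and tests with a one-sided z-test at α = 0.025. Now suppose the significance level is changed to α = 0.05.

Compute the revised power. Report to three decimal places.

δ = d·√(n/2) = 0.95 × √(13/2) = 2.4220 (unchanged). New critical value: z_{0.05} = 1.645.
Revised power = Φ(δ − 1.645) = Φ(0.777) = 0.7815.

Power ≈ 0.781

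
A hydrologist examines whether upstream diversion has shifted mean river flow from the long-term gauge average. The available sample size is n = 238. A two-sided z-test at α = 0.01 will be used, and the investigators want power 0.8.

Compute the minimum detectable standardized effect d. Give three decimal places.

d ≈ 0.222

Required noncentrality: δ = z_{0.005} + z_{0.20} = 2.576 + 0.842 = 3.417.
(The second rejection-region term Φ(−δ − z_{α/2}) is negligible and dropped.)
δ = d·√n ⇒ d = δ/√n = 3.417/√238 = 0.2215.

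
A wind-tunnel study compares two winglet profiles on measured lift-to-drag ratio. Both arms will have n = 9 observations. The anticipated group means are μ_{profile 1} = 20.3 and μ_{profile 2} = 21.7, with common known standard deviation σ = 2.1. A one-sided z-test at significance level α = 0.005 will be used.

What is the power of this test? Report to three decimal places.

Standardized effect: d = |μ_{profile 1} − μ_{profile 2}| / σ = |20.3 − 21.7| / 2.1 = 0.6667
Noncentrality parameter: δ = d·√(n/2) = 0.6667 × √(9/2) = 1.4142
One-sided α = 0.005 → critical value z_{0.005} = 2.576.
Power = Φ(δ − 2.576) = Φ(-1.162) = 0.1227.

Power ≈ 0.123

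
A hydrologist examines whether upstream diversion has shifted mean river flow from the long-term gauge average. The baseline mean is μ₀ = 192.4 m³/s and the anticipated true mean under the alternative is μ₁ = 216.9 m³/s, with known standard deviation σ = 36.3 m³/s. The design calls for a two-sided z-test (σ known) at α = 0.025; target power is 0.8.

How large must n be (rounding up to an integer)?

n = 21

Standardized effect: d = |μ₁ − μ₀| / σ = |216.9 − 192.4| / 36.3 = 0.6749
For power 0.8 need Φ(δ − z_{0.0125}) = 0.8, so δ = z_{0.0125} + z_{0.20} = 2.241 + 0.842 = 3.083.
(The Φ(−δ − z_{α/2}) term is vanishingly small for δ > 0 and is dropped in the standard sample-size formula.)
δ = d·√n ⇒ n = (δ/d)² = (3.083 / 0.6749)² = 20.87.
Rounding up, n = 21.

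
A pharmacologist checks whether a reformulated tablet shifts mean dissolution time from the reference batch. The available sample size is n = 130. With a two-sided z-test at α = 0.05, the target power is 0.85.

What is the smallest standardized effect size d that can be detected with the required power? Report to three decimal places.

Required noncentrality: δ = z_{0.025} + z_{0.15} = 1.960 + 1.036 = 2.996.
(The second rejection-region term Φ(−δ − z_{α/2}) is negligible and dropped.)
δ = d·√n ⇒ d = δ/√n = 2.996/√130 = 0.2628.

d ≈ 0.263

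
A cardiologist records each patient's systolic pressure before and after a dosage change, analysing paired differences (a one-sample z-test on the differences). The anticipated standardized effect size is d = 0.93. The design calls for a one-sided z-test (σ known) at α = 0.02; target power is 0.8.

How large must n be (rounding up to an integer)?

Set Φ(δ − 2.054) = 0.8; then δ − 2.054 = Φ⁻¹(0.8) = 0.842, giving δ = 2.895.
δ = d·√n ⇒ n = (δ/d)² = (2.895 / 0.93)² = 9.69.
Rounding up, n = 10.

n = 10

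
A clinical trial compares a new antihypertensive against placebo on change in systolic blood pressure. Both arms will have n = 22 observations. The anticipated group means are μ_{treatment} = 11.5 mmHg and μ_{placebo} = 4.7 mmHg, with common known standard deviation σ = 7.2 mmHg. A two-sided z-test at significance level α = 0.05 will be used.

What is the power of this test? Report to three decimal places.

Power ≈ 0.879

Standardized effect: d = |μ_{treatment} − μ_{placebo}| / σ = |11.5 − 4.7| / 7.2 = 0.9444
Noncentrality parameter: δ = d·√(n/2) = 0.9444 × √(22/2) = 3.1324
Critical value for a two-sided test at α = 0.05: z_{α/2} = 1.960.
Power = Φ(δ − 1.960) + Φ(−δ − 1.960) = Φ(1.172) + Φ(-5.092) = 0.8795 + 0.0000 = 0.8795.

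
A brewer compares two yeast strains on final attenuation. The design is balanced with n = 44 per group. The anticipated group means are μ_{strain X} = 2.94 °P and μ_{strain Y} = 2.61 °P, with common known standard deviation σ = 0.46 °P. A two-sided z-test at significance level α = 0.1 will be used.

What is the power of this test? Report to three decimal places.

Power ≈ 0.957

Standardized effect: d = |μ_{strain X} − μ_{strain Y}| / σ = |2.94 − 2.61| / 0.46 = 0.7174
Noncentrality parameter: δ = d·√(n/2) = 0.7174 × √(44/2) = 3.3649
Critical value for a two-sided test at α = 0.1: z_{α/2} = 1.645.
Power = Φ(δ − 1.645) + Φ(−δ − 1.645) = Φ(1.720) + Φ(-5.010) = 0.9573 + 0.0000 = 0.9573.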